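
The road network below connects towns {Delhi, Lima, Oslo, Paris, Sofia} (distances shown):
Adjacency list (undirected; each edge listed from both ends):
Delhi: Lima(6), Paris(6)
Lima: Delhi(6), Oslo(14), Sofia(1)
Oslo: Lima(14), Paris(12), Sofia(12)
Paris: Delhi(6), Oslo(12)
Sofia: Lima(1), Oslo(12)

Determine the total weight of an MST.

25

Grow the tree from Paris using Prim:
Step 1: cheapest edge leaving the tree is Delhi Paris (6); add Delhi.
Step 2: cheapest edge leaving the tree is Delhi Lima (6); add Lima.
Step 3: cheapest edge leaving the tree is Lima Sofia (1); add Sofia.
Step 4: cheapest edge leaving the tree is Oslo Paris (12); add Oslo.
MST edges: Delhi Paris, Delhi Lima, Lima Sofia, Oslo Paris; total weight 6+6+1+12 = 25.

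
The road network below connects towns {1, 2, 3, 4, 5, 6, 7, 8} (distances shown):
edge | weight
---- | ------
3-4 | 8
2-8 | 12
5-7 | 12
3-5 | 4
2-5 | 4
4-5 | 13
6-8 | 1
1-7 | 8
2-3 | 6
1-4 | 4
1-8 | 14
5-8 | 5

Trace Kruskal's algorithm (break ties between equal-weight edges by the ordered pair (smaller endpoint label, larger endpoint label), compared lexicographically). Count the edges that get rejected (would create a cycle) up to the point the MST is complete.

1

Sort edges by weight, then run Kruskal:
6-8 (1): add — endpoints in different components.
1-4 (4): add — endpoints in different components.
2-5 (4): add — endpoints in different components.
3-5 (4): add — endpoints in different components.
5-8 (5): add — endpoints in different components.
2-3 (6): skip — 2 and 3 already connected.
1-7 (8): add — endpoints in different components.
3-4 (8): add — endpoints in different components.
Edges rejected before the tree was complete: 1.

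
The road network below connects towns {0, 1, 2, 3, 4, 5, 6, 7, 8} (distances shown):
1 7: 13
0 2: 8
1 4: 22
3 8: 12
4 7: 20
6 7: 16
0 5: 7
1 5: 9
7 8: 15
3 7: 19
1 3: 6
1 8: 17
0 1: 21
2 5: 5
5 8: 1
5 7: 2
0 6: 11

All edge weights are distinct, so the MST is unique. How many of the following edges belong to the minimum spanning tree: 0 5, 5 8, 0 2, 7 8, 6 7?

Kruskal's algorithm — process edges by increasing weight (ties by edge label):
5 8 (1): add — endpoints in different components.
5 7 (2): add — endpoints in different components.
2 5 (5): add — endpoints in different components.
1 3 (6): add — endpoints in different components.
0 5 (7): add — endpoints in different components.
0 2 (8): skip — 0 and 2 already connected.
1 5 (9): add — endpoints in different components.
0 6 (11): add — endpoints in different components.
3 8 (12): skip — 3 and 8 already connected.
1 7 (13): skip — 1 and 7 already connected.
7 8 (15): skip — 7 and 8 already connected.
6 7 (16): skip — 6 and 7 already connected.
1 8 (17): skip — 1 and 8 already connected.
3 7 (19): skip — 3 and 7 already connected.
4 7 (20): add — endpoints in different components.
MST edge set: {5 8, 5 7, 2 5, 1 3, 0 5, 1 5, 0 6, 4 7}.
Of the listed edges, {0 5, 5 8} are in the MST → 2.

2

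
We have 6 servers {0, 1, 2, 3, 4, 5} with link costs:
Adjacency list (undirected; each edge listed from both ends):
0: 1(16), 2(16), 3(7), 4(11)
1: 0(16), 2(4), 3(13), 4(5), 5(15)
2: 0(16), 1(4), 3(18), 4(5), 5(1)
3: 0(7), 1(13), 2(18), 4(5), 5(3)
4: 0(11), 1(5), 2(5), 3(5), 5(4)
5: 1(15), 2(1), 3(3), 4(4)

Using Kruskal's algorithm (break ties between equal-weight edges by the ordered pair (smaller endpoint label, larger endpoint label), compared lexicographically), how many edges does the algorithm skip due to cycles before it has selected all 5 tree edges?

3

Sort edges by weight, then run Kruskal:
2–5 (1): add. Components now {0} {1} {2,5} {3} {4}
3–5 (3): add. Components now {0} {1} {2,3,5} {4}
1–2 (4): add. Components now {0} {1,2,3,5} {4}
4–5 (4): add. Components now {0} {1,2,3,4,5}
1–4 (5): skip — 1 and 4 already connected.
2–4 (5): skip — 2 and 4 already connected.
3–4 (5): skip — 3 and 4 already connected.
0–3 (7): add. Components now {0,1,2,3,4,5}
Edges rejected before the tree was complete: 3.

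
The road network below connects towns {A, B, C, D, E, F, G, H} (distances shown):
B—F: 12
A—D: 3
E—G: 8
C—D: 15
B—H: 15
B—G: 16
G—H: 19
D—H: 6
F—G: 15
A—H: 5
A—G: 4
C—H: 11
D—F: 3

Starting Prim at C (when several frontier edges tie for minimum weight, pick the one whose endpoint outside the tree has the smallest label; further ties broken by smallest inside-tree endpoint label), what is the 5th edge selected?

Grow the tree from C using Prim:
Step 1: cheapest edge leaving the tree is C—H (11); add H.
Step 2: cheapest edge leaving the tree is A—H (5); add A.
Step 3: cheapest edge leaving the tree is A—D (3); add D.
Step 4: cheapest edge leaving the tree is D—F (3); add F.
Step 5: cheapest edge leaving the tree is A—G (4); add G.
Step 6: cheapest edge leaving the tree is E—G (8); add E.
Step 7: cheapest edge leaving the tree is B—F (12); add B.
The 5th edge added is A—G.

A-G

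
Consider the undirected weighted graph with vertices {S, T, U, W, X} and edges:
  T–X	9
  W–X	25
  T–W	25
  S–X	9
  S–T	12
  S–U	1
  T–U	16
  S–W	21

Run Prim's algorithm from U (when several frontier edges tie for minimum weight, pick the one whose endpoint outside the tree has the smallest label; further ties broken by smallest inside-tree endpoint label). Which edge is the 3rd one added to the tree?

Prim's algorithm from U:
Step 1: cheapest edge leaving the tree is S–U (1); add S.
Step 2: cheapest edge leaving the tree is S–X (9); add X.
Step 3: cheapest edge leaving the tree is T–X (9); add T.
Step 4: cheapest edge leaving the tree is S–W (21); add W.
The 3rd edge added is T–X.

T-X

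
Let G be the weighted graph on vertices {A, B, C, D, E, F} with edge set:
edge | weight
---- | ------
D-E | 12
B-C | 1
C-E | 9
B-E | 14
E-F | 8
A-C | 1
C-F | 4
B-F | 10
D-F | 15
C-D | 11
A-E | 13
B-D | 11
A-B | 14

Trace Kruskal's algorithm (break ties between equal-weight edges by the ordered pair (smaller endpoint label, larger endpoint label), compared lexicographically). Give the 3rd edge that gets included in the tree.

C-F

Kruskal's algorithm — process edges by increasing weight (ties by edge label):
A-C (1): add — endpoints in different components.
B-C (1): add — endpoints in different components.
C-F (4): add — endpoints in different components.
E-F (8): add — endpoints in different components.
C-E (9): skip — C and E already connected.
B-F (10): skip — B and F already connected.
B-D (11): add — endpoints in different components.
The 3rd edge added is C-F.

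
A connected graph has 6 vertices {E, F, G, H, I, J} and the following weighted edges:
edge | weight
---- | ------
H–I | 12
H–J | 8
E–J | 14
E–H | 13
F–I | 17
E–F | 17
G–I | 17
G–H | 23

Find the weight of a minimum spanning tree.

67

Kruskal: consider edges lightest-first.
H–J (8): add — endpoints in different components.
H–I (12): add — endpoints in different components.
E–H (13): add — endpoints in different components.
E–J (14): skip — E and J already connected.
E–F (17): add — endpoints in different components.
F–I (17): skip — F and I already connected.
G–I (17): add — endpoints in different components.
MST edges: H–J, H–I, E–H, E–F, G–I; total weight 8+12+13+17+17 = 67.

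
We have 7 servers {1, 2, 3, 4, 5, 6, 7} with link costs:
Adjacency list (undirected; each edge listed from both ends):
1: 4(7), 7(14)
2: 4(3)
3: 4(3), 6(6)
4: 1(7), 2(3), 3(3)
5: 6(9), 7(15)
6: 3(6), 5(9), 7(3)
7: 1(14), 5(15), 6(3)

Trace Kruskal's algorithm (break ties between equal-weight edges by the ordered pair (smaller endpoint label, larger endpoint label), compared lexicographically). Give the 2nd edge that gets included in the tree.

3-4

Kruskal's algorithm — process edges by increasing weight (ties by edge label):
2–4 (3): add. Components now {1} {2,4} {3} {5} {6} {7}
3–4 (3): add. Components now {1} {2,3,4} {5} {6} {7}
6–7 (3): add. Components now {1} {2,3,4} {5} {6,7}
3–6 (6): add. Components now {1} {2,3,4,6,7} {5}
1–4 (7): add. Components now {1,2,3,4,6,7} {5}
5–6 (9): add. Components now {1,2,3,4,5,6,7}
The 2nd edge added is 3–4.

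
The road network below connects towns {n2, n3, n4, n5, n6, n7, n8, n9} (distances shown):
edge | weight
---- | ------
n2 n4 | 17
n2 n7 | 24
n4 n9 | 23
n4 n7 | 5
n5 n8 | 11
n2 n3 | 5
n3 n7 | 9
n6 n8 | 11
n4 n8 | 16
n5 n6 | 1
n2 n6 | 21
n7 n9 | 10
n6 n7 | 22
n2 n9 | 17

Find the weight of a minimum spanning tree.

Kruskal's algorithm — process edges by increasing weight (ties by edge label):
n5 n6 (1): add — endpoints in different components.
n2 n3 (5): add — endpoints in different components.
n4 n7 (5): add — endpoints in different components.
n3 n7 (9): add — endpoints in different components.
n7 n9 (10): add — endpoints in different components.
n5 n8 (11): add — endpoints in different components.
n6 n8 (11): skip — n6 and n8 already connected.
n4 n8 (16): add — endpoints in different components.
MST edges: n5 n6, n2 n3, n4 n7, n3 n7, n7 n9, n5 n8, n4 n8; total weight 1+5+5+9+10+11+16 = 57.

57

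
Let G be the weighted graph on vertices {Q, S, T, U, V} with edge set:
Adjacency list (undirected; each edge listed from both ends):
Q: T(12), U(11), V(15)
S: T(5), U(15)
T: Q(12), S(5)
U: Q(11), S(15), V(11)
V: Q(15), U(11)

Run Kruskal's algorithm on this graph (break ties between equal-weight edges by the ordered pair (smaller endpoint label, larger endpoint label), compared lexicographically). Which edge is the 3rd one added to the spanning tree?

Kruskal: consider edges lightest-first.
S—T (5): add — endpoints in different components.
Q—U (11): add — endpoints in different components.
U—V (11): add — endpoints in different components.
Q—T (12): add — endpoints in different components.
The 3rd edge added is U—V.

U-V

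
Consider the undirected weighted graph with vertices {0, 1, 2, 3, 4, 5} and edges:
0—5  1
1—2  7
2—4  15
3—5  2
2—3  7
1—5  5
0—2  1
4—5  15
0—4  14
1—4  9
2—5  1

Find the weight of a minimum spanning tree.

18

Kruskal's algorithm — process edges by increasing weight (ties by edge label):
0—2 (1): add. Components now {0,2} {1} {3} {4} {5}
0—5 (1): add. Components now {0,2,5} {1} {3} {4}
2—5 (1): skip — 2 and 5 already connected.
3—5 (2): add. Components now {0,2,3,5} {1} {4}
1—5 (5): add. Components now {0,1,2,3,5} {4}
1—2 (7): skip — 1 and 2 already connected.
2—3 (7): skip — 2 and 3 already connected.
1—4 (9): add. Components now {0,1,2,3,4,5}
MST edges: 0—2, 0—5, 3—5, 1—5, 1—4; total weight 1+1+2+5+9 = 18.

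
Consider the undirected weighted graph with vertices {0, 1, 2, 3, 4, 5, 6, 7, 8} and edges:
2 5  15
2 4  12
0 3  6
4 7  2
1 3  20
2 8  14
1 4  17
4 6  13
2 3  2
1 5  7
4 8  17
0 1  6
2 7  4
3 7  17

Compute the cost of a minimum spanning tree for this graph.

54

Sort edges by weight, then run Kruskal:
2 3 (2): add — endpoints in different components.
4 7 (2): add — endpoints in different components.
2 7 (4): add — endpoints in different components.
0 1 (6): add — endpoints in different components.
0 3 (6): add — endpoints in different components.
1 5 (7): add — endpoints in different components.
2 4 (12): skip — 2 and 4 already connected.
4 6 (13): add — endpoints in different components.
2 8 (14): add — endpoints in different components.
MST edges: 2 3, 4 7, 2 7, 0 1, 0 3, 1 5, 4 6, 2 8; total weight 2+2+4+6+6+7+13+14 = 54.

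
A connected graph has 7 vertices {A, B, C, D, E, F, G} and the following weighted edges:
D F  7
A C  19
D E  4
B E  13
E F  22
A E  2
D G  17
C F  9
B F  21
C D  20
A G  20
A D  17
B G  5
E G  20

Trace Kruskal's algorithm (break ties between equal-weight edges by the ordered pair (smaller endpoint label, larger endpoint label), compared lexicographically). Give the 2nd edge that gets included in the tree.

Sort edges by weight, then run Kruskal:
A E (2): add — endpoints in different components.
D E (4): add — endpoints in different components.
B G (5): add — endpoints in different components.
D F (7): add — endpoints in different components.
C F (9): add — endpoints in different components.
B E (13): add — endpoints in different components.
The 2nd edge added is D E.

D-E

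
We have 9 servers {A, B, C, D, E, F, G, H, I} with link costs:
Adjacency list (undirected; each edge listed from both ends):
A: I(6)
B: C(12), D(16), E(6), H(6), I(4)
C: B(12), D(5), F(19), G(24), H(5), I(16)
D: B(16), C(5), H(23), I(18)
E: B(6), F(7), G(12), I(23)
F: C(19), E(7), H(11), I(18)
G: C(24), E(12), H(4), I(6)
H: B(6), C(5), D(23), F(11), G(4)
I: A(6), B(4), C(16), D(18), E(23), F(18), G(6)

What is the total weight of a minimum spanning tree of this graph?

43

Kruskal: consider edges lightest-first.
B I (4): add — endpoints in different components.
G H (4): add — endpoints in different components.
C D (5): add — endpoints in different components.
C H (5): add — endpoints in different components.
A I (6): add — endpoints in different components.
B E (6): add — endpoints in different components.
B H (6): add — endpoints in different components.
G I (6): skip — G and I already connected.
E F (7): add — endpoints in different components.
MST edges: B I, G H, C D, C H, A I, B E, B H, E F; total weight 4+4+5+5+6+6+6+7 = 43.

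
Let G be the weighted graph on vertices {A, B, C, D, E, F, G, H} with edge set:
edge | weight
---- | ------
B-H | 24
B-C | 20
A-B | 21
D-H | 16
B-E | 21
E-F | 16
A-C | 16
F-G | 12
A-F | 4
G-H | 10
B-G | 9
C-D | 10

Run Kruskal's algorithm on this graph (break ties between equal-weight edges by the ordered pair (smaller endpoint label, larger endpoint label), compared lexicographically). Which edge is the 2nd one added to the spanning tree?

B-G

Sort edges by weight, then run Kruskal:
A-F (4): add — endpoints in different components.
B-G (9): add — endpoints in different components.
C-D (10): add — endpoints in different components.
G-H (10): add — endpoints in different components.
F-G (12): add — endpoints in different components.
A-C (16): add — endpoints in different components.
D-H (16): skip — D and H already connected.
E-F (16): add — endpoints in different components.
The 2nd edge added is B-G.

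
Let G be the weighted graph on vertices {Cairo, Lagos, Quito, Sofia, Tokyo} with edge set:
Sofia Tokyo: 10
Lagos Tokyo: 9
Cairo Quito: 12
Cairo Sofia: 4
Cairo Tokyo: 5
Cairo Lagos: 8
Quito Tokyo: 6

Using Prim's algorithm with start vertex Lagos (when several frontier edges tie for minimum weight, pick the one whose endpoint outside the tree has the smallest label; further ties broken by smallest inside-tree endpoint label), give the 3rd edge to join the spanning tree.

Cairo-Tokyo

Prim, starting at Lagos.
Step 1: frontier [Cairo Lagos 8, Lagos Tokyo 9] → take Cairo Lagos (8); add Cairo.
Step 2: frontier [Cairo Sofia 4, Cairo Tokyo 5, Cairo Quito 12, Lagos Tokyo 9] → take Cairo Sofia (4); add Sofia.
Step 3: frontier [Cairo Tokyo 5, Cairo Quito 12, Lagos Tokyo 9, Sofia Tokyo 10] → take Cairo Tokyo (5); add Tokyo.
Step 4: frontier [Cairo Quito 12, Quito Tokyo 6] → take Quito Tokyo (6); add Quito.
The 3rd edge added is Cairo Tokyo.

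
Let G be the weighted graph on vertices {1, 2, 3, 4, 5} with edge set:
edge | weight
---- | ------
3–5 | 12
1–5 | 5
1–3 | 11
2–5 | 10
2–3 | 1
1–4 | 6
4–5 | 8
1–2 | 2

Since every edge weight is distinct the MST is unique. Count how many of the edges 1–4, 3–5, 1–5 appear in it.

Kruskal: consider edges lightest-first.
2–3 (1): add — endpoints in different components.
1–2 (2): add — endpoints in different components.
1–5 (5): add — endpoints in different components.
1–4 (6): add — endpoints in different components.
MST edge set: {2–3, 1–2, 1–5, 1–4}.
Of the listed edges, {1–4, 1–5} are in the MST → 2.

2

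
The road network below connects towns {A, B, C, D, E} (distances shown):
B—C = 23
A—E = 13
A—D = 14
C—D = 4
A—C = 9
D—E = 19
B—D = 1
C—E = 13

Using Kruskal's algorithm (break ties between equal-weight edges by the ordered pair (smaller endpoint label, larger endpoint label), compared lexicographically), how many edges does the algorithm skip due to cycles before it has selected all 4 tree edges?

Kruskal's algorithm — process edges by increasing weight (ties by edge label):
B—D (1): add — endpoints in different components.
C—D (4): add — endpoints in different components.
A—C (9): add — endpoints in different components.
A—E (13): add — endpoints in different components.
Edges rejected before the tree was complete: 0.

0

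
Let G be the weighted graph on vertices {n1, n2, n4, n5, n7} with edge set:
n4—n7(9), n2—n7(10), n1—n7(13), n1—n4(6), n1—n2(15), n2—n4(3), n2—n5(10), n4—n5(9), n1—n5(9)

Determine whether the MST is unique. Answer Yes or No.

Kruskal's algorithm — process edges by increasing weight (ties by edge label):
n2—n4 (3): add — endpoints in different components.
n1—n4 (6): add — endpoints in different components.
n1—n5 (9): add — endpoints in different components.
n4—n5 (9): skip — n4 and n5 already connected.
n4—n7 (9): add — endpoints in different components.
Non-tree edge n4—n5 has weight 9, equal to the heaviest edge on its tree cycle — swapping gives another MST of the same weight. Not unique.

No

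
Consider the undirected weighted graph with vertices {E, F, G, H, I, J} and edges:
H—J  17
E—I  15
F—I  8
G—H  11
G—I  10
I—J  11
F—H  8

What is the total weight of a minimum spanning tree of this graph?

52

Grow the tree from H using Prim:
Step 1: cheapest edge leaving the tree is F—H (8); add F.
Step 2: cheapest edge leaving the tree is F—I (8); add I.
Step 3: cheapest edge leaving the tree is G—I (10); add G.
Step 4: cheapest edge leaving the tree is I—J (11); add J.
Step 5: cheapest edge leaving the tree is E—I (15); add E.
MST edges: F—H, F—I, G—I, I—J, E—I; total weight 8+8+10+11+15 = 52.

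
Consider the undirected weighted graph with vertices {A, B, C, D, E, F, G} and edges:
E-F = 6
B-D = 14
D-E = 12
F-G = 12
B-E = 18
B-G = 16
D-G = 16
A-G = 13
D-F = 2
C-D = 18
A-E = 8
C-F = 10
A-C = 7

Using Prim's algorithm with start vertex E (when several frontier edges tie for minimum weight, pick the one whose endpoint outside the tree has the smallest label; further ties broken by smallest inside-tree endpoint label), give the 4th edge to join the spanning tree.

Prim, starting at E.
Step 1: cheapest edge leaving the tree is E-F (6); add F.
Step 2: cheapest edge leaving the tree is D-F (2); add D.
Step 3: cheapest edge leaving the tree is A-E (8); add A.
Step 4: cheapest edge leaving the tree is A-C (7); add C.
Step 5: cheapest edge leaving the tree is F-G (12); add G.
Step 6: cheapest edge leaving the tree is B-D (14); add B.
The 4th edge added is A-C.

A-C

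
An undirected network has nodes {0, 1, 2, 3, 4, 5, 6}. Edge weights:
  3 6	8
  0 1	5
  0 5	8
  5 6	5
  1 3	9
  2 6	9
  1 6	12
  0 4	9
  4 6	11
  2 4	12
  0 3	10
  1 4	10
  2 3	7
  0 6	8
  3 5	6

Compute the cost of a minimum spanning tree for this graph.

40

Kruskal: consider edges lightest-first.
0 1 (5): add — endpoints in different components.
5 6 (5): add — endpoints in different components.
3 5 (6): add — endpoints in different components.
2 3 (7): add — endpoints in different components.
0 5 (8): add — endpoints in different components.
0 6 (8): skip — 0 and 6 already connected.
3 6 (8): skip — 3 and 6 already connected.
0 4 (9): add — endpoints in different components.
MST edges: 0 1, 5 6, 3 5, 2 3, 0 5, 0 4; total weight 5+5+6+7+8+9 = 40.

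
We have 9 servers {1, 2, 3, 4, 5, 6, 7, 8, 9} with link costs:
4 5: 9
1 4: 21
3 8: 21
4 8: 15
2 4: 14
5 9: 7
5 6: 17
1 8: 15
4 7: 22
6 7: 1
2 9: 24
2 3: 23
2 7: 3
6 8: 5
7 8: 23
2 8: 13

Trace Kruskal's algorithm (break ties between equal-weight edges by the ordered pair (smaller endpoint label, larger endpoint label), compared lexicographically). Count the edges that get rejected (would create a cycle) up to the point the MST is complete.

Kruskal's algorithm — process edges by increasing weight (ties by edge label):
6 7 (1): add — endpoints in different components.
2 7 (3): add — endpoints in different components.
6 8 (5): add — endpoints in different components.
5 9 (7): add — endpoints in different components.
4 5 (9): add — endpoints in different components.
2 8 (13): skip — 2 and 8 already connected.
2 4 (14): add — endpoints in different components.
1 8 (15): add — endpoints in different components.
4 8 (15): skip — 4 and 8 already connected.
5 6 (17): skip — 5 and 6 already connected.
1 4 (21): skip — 1 and 4 already connected.
3 8 (21): add — endpoints in different components.
Edges rejected before the tree was complete: 4.

4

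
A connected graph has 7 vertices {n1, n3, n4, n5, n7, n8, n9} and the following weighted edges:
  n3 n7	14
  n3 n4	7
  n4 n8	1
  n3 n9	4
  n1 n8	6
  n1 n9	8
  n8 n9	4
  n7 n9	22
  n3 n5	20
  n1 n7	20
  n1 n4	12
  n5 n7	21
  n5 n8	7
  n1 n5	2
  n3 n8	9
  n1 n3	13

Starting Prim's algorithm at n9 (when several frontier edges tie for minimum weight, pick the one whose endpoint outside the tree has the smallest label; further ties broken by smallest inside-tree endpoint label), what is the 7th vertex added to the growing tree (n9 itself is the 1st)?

n7

Grow the tree from n9 using Prim:
Step 1: cheapest edge leaving the tree is n3 n9 (4); add n3.
Step 2: cheapest edge leaving the tree is n8 n9 (4); add n8.
Step 3: cheapest edge leaving the tree is n4 n8 (1); add n4.
Step 4: cheapest edge leaving the tree is n1 n8 (6); add n1.
Step 5: cheapest edge leaving the tree is n1 n5 (2); add n5.
Step 6: cheapest edge leaving the tree is n3 n7 (14); add n7.
Vertex order: n9, n3, n8, n4, n1, n5, n7. The 7th vertex is n7.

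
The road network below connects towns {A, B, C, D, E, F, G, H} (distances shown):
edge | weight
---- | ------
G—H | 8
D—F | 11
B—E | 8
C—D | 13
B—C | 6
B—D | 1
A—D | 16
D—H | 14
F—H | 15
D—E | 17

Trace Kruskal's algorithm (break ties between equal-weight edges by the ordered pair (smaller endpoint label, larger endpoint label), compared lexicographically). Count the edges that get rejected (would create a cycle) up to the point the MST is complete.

Sort edges by weight, then run Kruskal:
B—D (1): add — endpoints in different components.
B—C (6): add — endpoints in different components.
B—E (8): add — endpoints in different components.
G—H (8): add — endpoints in different components.
D—F (11): add — endpoints in different components.
C—D (13): skip — C and D already connected.
D—H (14): add — endpoints in different components.
F—H (15): skip — F and H already connected.
A—D (16): add — endpoints in different components.
Edges rejected before the tree was complete: 2.

2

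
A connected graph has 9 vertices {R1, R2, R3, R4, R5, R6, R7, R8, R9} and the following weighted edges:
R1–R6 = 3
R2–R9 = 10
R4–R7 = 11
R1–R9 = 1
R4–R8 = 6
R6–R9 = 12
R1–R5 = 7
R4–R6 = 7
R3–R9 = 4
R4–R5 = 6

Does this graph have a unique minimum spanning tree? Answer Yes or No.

Sort edges by weight, then run Kruskal:
R1–R9 (1): add — endpoints in different components.
R1–R6 (3): add — endpoints in different components.
R3–R9 (4): add — endpoints in different components.
R4–R5 (6): add — endpoints in different components.
R4–R8 (6): add — endpoints in different components.
R1–R5 (7): add — endpoints in different components.
R4–R6 (7): skip — R6 and R4 already connected.
R2–R9 (10): add — endpoints in different components.
R4–R7 (11): add — endpoints in different components.
Non-tree edge R4–R6 has weight 7, equal to the heaviest edge on its tree cycle — swapping gives another MST of the same weight. Not unique.

No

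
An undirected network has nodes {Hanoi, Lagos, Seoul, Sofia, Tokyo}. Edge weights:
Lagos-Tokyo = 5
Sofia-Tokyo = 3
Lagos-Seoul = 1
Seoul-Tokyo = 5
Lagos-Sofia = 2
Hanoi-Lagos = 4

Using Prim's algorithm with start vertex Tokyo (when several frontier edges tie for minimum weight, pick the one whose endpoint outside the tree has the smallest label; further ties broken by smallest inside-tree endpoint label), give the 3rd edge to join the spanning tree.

Grow the tree from Tokyo using Prim:
Step 1: frontier [Sofia-Tokyo 3, Lagos-Tokyo 5, Seoul-Tokyo 5] → take Sofia-Tokyo (3); add Sofia.
Step 2: frontier [Lagos-Sofia 2, Lagos-Tokyo 5, Seoul-Tokyo 5] → take Lagos-Sofia (2); add Lagos.
Step 3: frontier [Lagos-Seoul 1, Hanoi-Lagos 4, Seoul-Tokyo 5] → take Lagos-Seoul (1); add Seoul.
Step 4: frontier [Hanoi-Lagos 4] → take Hanoi-Lagos (4); add Hanoi.
The 3rd edge added is Lagos-Seoul.

Lagos-Seoul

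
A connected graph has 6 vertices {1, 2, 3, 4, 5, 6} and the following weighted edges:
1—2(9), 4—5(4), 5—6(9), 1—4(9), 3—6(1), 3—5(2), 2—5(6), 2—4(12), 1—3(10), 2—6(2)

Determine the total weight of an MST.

Kruskal's algorithm — process edges by increasing weight (ties by edge label):
3—6 (1): add — endpoints in different components.
2—6 (2): add — endpoints in different components.
3—5 (2): add — endpoints in different components.
4—5 (4): add — endpoints in different components.
2—5 (6): skip — 2 and 5 already connected.
1—2 (9): add — endpoints in different components.
MST edges: 3—6, 2—6, 3—5, 4—5, 1—2; total weight 1+2+2+4+9 = 18.

18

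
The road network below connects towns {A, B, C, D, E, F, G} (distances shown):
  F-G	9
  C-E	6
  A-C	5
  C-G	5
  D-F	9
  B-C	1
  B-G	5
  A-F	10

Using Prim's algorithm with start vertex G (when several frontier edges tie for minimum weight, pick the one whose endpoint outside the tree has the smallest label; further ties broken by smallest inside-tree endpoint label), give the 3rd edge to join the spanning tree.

Grow the tree from G using Prim:
Step 1: frontier [B-G 5, C-G 5, F-G 9] → take B-G (5); add B.
Step 2: frontier [B-C 1, C-G 5, F-G 9] → take B-C (1); add C.
Step 3: frontier [A-C 5, C-E 6, F-G 9] → take A-C (5); add A.
Step 4: frontier [A-F 10, C-E 6, F-G 9] → take C-E (6); add E.
Step 5: frontier [A-F 10, F-G 9] → take F-G (9); add F.
Step 6: frontier [D-F 9] → take D-F (9); add D.
The 3rd edge added is A-C.

A-C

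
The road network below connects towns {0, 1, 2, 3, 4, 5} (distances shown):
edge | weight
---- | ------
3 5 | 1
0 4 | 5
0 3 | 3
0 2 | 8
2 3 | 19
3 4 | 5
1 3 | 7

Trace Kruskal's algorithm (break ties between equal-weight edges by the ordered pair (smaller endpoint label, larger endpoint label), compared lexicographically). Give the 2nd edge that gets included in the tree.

0-3

Kruskal's algorithm — process edges by increasing weight (ties by edge label):
3 5 (1): add — endpoints in different components.
0 3 (3): add — endpoints in different components.
0 4 (5): add — endpoints in different components.
3 4 (5): skip — 3 and 4 already connected.
1 3 (7): add — endpoints in different components.
0 2 (8): add — endpoints in different components.
The 2nd edge added is 0 3.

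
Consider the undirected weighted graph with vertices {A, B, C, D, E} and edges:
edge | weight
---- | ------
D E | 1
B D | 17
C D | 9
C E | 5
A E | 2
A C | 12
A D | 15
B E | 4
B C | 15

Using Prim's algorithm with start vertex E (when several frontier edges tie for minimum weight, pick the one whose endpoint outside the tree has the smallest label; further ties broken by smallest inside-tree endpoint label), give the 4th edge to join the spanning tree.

Prim's algorithm from E:
Step 1: frontier [D E 1, A E 2, B E 4, C E 5] → take D E (1); add D.
Step 2: frontier [C D 9, A D 15, B D 17, A E 2, B E 4, C E 5] → take A E (2); add A.
Step 3: frontier [A C 12, C D 9, B D 17, B E 4, C E 5] → take B E (4); add B.
Step 4: frontier [A C 12, B C 15, C D 9, C E 5] → take C E (5); add C.
The 4th edge added is C E.

C-E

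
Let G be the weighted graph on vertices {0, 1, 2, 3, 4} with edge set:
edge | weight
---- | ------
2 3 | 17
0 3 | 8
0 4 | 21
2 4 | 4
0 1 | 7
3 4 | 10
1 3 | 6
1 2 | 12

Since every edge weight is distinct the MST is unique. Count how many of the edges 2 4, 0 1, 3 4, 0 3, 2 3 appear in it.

Sort edges by weight, then run Kruskal:
2 4 (4): add — endpoints in different components.
1 3 (6): add — endpoints in different components.
0 1 (7): add — endpoints in different components.
0 3 (8): skip — 0 and 3 already connected.
3 4 (10): add — endpoints in different components.
MST edge set: {2 4, 1 3, 0 1, 3 4}.
Of the listed edges, {2 4, 0 1, 3 4} are in the MST → 3.

3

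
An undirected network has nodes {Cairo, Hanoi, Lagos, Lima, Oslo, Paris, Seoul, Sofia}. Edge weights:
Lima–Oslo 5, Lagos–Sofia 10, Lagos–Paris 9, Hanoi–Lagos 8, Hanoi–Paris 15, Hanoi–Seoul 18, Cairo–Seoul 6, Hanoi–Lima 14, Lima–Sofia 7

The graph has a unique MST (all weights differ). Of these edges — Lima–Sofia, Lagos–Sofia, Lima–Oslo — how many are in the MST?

Kruskal's algorithm — process edges by increasing weight (ties by edge label):
Lima–Oslo (5): add — endpoints in different components.
Cairo–Seoul (6): add — endpoints in different components.
Lima–Sofia (7): add — endpoints in different components.
Hanoi–Lagos (8): add — endpoints in different components.
Lagos–Paris (9): add — endpoints in different components.
Lagos–Sofia (10): add — endpoints in different components.
Hanoi–Lima (14): skip — Lima and Hanoi already connected.
Hanoi–Paris (15): skip — Paris and Hanoi already connected.
Hanoi–Seoul (18): add — endpoints in different components.
MST edge set: {Lima–Oslo, Cairo–Seoul, Lima–Sofia, Hanoi–Lagos, Lagos–Paris, Lagos–Sofia, Hanoi–Seoul}.
Of the listed edges, {Lima–Sofia, Lagos–Sofia, Lima–Oslo} are in the MST → 3.

3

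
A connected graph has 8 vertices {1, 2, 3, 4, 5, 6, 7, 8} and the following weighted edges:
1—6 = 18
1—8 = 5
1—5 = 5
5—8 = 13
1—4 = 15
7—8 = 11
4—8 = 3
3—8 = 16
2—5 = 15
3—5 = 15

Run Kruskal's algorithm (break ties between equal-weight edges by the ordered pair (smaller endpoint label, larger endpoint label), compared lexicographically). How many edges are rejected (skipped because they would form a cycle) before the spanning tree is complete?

3

Sort edges by weight, then run Kruskal:
4—8 (3): add — endpoints in different components.
1—5 (5): add — endpoints in different components.
1—8 (5): add — endpoints in different components.
7—8 (11): add — endpoints in different components.
5—8 (13): skip — 5 and 8 already connected.
1—4 (15): skip — 1 and 4 already connected.
2—5 (15): add — endpoints in different components.
3—5 (15): add — endpoints in different components.
3—8 (16): skip — 3 and 8 already connected.
1—6 (18): add — endpoints in different components.
Edges rejected before the tree was complete: 3.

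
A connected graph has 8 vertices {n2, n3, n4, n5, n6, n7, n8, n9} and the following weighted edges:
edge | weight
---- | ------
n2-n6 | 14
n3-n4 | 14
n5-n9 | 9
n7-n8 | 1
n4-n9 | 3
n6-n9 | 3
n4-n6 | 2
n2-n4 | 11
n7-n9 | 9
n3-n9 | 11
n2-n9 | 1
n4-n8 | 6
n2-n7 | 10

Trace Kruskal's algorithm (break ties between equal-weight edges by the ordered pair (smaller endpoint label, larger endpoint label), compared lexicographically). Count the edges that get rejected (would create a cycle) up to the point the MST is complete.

4

Sort edges by weight, then run Kruskal:
n2-n9 (1): add — endpoints in different components.
n7-n8 (1): add — endpoints in different components.
n4-n6 (2): add — endpoints in different components.
n4-n9 (3): add — endpoints in different components.
n6-n9 (3): skip — n9 and n6 already connected.
n4-n8 (6): add — endpoints in different components.
n5-n9 (9): add — endpoints in different components.
n7-n9 (9): skip — n9 and n7 already connected.
n2-n7 (10): skip — n2 and n7 already connected.
n2-n4 (11): skip — n4 and n2 already connected.
n3-n9 (11): add — endpoints in different components.
Edges rejected before the tree was complete: 4.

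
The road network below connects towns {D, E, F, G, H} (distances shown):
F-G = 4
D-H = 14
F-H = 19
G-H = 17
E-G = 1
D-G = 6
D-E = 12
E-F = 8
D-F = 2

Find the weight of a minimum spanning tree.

21

Prim, starting at H.
Step 1: frontier [D-H 14, G-H 17, F-H 19] → take D-H (14); add D.
Step 2: frontier [D-F 2, D-G 6, D-E 12, G-H 17, F-H 19] → take D-F (2); add F.
Step 3: frontier [D-G 6, D-E 12, F-G 4, E-F 8, G-H 17] → take F-G (4); add G.
Step 4: frontier [D-E 12, E-F 8, E-G 1] → take E-G (1); add E.
MST edges: D-H, D-F, F-G, E-G; total weight 14+2+4+1 = 21.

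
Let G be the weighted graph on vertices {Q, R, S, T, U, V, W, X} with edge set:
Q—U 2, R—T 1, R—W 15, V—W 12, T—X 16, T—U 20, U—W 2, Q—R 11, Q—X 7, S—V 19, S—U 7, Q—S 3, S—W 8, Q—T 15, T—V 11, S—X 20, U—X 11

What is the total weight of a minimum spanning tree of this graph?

Prim, starting at X.
Step 1: cheapest edge leaving the tree is Q—X (7); add Q.
Step 2: cheapest edge leaving the tree is Q—U (2); add U.
Step 3: cheapest edge leaving the tree is U—W (2); add W.
Step 4: cheapest edge leaving the tree is Q—S (3); add S.
Step 5: cheapest edge leaving the tree is Q—R (11); add R.
Step 6: cheapest edge leaving the tree is R—T (1); add T.
Step 7: cheapest edge leaving the tree is T—V (11); add V.
MST edges: Q—X, Q—U, U—W, Q—S, Q—R, R—T, T—V; total weight 7+2+2+3+11+1+11 = 37.

37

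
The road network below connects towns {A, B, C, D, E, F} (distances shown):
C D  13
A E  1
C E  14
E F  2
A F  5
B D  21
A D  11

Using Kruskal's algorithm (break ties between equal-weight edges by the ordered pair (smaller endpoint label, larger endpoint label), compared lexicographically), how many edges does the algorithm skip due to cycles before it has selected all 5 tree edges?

Kruskal: consider edges lightest-first.
A E (1): add — endpoints in different components.
E F (2): add — endpoints in different components.
A F (5): skip — A and F already connected.
A D (11): add — endpoints in different components.
C D (13): add — endpoints in different components.
C E (14): skip — C and E already connected.
B D (21): add — endpoints in different components.
Edges rejected before the tree was complete: 2.

2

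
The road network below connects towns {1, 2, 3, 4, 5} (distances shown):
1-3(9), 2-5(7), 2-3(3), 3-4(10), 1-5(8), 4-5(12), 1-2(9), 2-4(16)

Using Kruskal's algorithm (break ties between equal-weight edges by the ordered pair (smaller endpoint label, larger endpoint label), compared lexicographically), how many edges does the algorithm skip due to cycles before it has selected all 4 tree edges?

2

Kruskal's algorithm — process edges by increasing weight (ties by edge label):
2-3 (3): add. Components now {1} {2,3} {4} {5}
2-5 (7): add. Components now {1} {2,3,5} {4}
1-5 (8): add. Components now {1,2,3,5} {4}
1-2 (9): skip — 1 and 2 already connected.
1-3 (9): skip — 1 and 3 already connected.
3-4 (10): add. Components now {1,2,3,4,5}
Edges rejected before the tree was complete: 2.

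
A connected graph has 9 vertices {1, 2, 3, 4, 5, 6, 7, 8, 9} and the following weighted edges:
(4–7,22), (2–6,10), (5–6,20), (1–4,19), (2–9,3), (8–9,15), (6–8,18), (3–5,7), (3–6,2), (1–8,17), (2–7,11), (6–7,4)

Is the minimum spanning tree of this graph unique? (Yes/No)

Yes

Sort edges by weight, then run Kruskal:
3–6 (2): add — endpoints in different components.
2–9 (3): add — endpoints in different components.
6–7 (4): add — endpoints in different components.
3–5 (7): add — endpoints in different components.
2–6 (10): add — endpoints in different components.
2–7 (11): skip — 2 and 7 already connected.
8–9 (15): add — endpoints in different components.
1–8 (17): add — endpoints in different components.
6–8 (18): skip — 6 and 8 already connected.
1–4 (19): add — endpoints in different components.
Every non-tree edge has weight strictly greater than the heaviest edge on the tree path between its endpoints, so the MST is unique.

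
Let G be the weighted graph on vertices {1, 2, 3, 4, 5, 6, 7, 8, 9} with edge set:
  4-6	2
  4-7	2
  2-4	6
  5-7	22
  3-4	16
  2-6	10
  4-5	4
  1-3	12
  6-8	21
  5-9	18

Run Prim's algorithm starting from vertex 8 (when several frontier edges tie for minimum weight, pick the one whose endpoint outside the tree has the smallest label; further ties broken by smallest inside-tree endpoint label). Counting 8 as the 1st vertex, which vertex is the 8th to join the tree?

Prim's algorithm from 8:
Step 1: cheapest edge leaving the tree is 6-8 (21); add 6.
Step 2: cheapest edge leaving the tree is 4-6 (2); add 4.
Step 3: cheapest edge leaving the tree is 4-7 (2); add 7.
Step 4: cheapest edge leaving the tree is 4-5 (4); add 5.
Step 5: cheapest edge leaving the tree is 2-4 (6); add 2.
Step 6: cheapest edge leaving the tree is 3-4 (16); add 3.
Step 7: cheapest edge leaving the tree is 1-3 (12); add 1.
Step 8: cheapest edge leaving the tree is 5-9 (18); add 9.
Vertex order: 8, 6, 4, 7, 5, 2, 3, 1, 9. The 8th vertex is 1.

1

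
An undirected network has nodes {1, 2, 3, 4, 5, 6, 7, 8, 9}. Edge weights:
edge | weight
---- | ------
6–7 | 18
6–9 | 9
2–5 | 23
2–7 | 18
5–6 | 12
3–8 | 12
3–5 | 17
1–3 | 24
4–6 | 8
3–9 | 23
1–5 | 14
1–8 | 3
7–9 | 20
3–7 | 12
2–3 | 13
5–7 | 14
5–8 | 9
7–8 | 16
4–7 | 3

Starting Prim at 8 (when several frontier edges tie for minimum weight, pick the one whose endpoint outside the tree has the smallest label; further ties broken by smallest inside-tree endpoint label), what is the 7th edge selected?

Prim, starting at 8.
Step 1: cheapest edge leaving the tree is 1–8 (3); add 1.
Step 2: cheapest edge leaving the tree is 5–8 (9); add 5.
Step 3: cheapest edge leaving the tree is 3–8 (12); add 3.
Step 4: cheapest edge leaving the tree is 5–6 (12); add 6.
Step 5: cheapest edge leaving the tree is 4–6 (8); add 4.
Step 6: cheapest edge leaving the tree is 4–7 (3); add 7.
Step 7: cheapest edge leaving the tree is 6–9 (9); add 9.
Step 8: cheapest edge leaving the tree is 2–3 (13); add 2.
The 7th edge added is 6–9.

6-9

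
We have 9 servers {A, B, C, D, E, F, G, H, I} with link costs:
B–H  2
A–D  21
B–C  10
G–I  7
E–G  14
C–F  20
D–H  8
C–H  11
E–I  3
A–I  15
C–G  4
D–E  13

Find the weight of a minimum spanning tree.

Prim's algorithm from D:
Step 1: cheapest edge leaving the tree is D–H (8); add H.
Step 2: cheapest edge leaving the tree is B–H (2); add B.
Step 3: cheapest edge leaving the tree is B–C (10); add C.
Step 4: cheapest edge leaving the tree is C–G (4); add G.
Step 5: cheapest edge leaving the tree is G–I (7); add I.
Step 6: cheapest edge leaving the tree is E–I (3); add E.
Step 7: cheapest edge leaving the tree is A–I (15); add A.
Step 8: cheapest edge leaving the tree is C–F (20); add F.
MST edges: D–H, B–H, B–C, C–G, G–I, E–I, A–I, C–F; total weight 8+2+10+4+7+3+15+20 = 69.

69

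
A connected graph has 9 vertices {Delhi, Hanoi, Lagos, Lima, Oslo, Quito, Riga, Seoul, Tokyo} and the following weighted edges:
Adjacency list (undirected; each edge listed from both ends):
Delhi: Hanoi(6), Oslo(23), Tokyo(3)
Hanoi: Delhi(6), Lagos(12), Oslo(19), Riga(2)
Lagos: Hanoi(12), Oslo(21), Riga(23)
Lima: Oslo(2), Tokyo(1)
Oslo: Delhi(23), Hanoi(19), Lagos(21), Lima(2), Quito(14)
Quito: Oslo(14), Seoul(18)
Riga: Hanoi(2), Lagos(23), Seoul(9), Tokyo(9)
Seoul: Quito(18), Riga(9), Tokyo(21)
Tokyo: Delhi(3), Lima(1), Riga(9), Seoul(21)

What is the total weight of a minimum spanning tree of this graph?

49

Prim's algorithm from Lagos:
Step 1: cheapest edge leaving the tree is Hanoi-Lagos (12); add Hanoi.
Step 2: cheapest edge leaving the tree is Hanoi-Riga (2); add Riga.
Step 3: cheapest edge leaving the tree is Delhi-Hanoi (6); add Delhi.
Step 4: cheapest edge leaving the tree is Delhi-Tokyo (3); add Tokyo.
Step 5: cheapest edge leaving the tree is Lima-Tokyo (1); add Lima.
Step 6: cheapest edge leaving the tree is Lima-Oslo (2); add Oslo.
Step 7: cheapest edge leaving the tree is Riga-Seoul (9); add Seoul.
Step 8: cheapest edge leaving the tree is Oslo-Quito (14); add Quito.
MST edges: Hanoi-Lagos, Hanoi-Riga, Delhi-Hanoi, Delhi-Tokyo, Lima-Tokyo, Lima-Oslo, Riga-Seoul, Oslo-Quito; total weight 12+2+6+3+1+2+9+14 = 49.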